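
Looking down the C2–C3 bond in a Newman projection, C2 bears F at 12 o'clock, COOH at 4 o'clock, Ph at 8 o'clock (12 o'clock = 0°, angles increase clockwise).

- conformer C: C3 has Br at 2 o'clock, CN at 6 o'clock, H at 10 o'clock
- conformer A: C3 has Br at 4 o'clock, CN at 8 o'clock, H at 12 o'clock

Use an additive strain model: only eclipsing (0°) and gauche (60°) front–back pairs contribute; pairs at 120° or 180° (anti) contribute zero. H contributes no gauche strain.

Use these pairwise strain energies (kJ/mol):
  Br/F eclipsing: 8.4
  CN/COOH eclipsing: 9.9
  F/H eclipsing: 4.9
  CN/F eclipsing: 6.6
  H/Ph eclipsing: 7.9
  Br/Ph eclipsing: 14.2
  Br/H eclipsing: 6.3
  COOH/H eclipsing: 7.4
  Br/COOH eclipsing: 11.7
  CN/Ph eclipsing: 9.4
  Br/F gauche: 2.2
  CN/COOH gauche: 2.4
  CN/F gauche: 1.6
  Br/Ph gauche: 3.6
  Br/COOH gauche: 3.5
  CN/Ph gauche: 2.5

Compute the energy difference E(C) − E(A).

-15.4 kJ/mol

C (staggered): F(0°)/Br(60°) gauche 2.2; COOH(120°)/Br(60°) gauche 3.5; COOH(120°)/CN(180°) gauche 2.4; Ph(240°)/CN(180°) gauche 2.5 → 10.6 kJ/mol.
A (eclipsed): F(0°)/H(0°) eclipsed 4.9; COOH(120°)/Br(120°) eclipsed 11.7; Ph(240°)/CN(240°) eclipsed 9.4 → 26.0 kJ/mol.
E(C) − E(A) = 10.6 − 26.0 = -15.4 kJ/mol.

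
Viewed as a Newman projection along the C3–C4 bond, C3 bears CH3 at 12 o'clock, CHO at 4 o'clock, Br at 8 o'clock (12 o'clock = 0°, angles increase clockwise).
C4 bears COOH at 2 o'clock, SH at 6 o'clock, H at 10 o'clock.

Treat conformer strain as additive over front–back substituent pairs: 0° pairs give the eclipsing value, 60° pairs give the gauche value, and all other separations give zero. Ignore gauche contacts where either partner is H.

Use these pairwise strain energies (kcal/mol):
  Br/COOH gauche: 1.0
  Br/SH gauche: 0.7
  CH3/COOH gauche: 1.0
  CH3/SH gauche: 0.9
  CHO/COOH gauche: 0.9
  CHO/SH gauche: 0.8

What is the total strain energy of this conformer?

3.4 kcal/mol

This conformer is staggered. CH3 at 0° is gauche with COOH at 60° (1.0); CHO at 120° is gauche with COOH at 60° (0.9); CHO at 120° is gauche with SH at 180° (0.8); Br at 240° is gauche with SH at 180° (0.7). Total 3.4 kcal/mol.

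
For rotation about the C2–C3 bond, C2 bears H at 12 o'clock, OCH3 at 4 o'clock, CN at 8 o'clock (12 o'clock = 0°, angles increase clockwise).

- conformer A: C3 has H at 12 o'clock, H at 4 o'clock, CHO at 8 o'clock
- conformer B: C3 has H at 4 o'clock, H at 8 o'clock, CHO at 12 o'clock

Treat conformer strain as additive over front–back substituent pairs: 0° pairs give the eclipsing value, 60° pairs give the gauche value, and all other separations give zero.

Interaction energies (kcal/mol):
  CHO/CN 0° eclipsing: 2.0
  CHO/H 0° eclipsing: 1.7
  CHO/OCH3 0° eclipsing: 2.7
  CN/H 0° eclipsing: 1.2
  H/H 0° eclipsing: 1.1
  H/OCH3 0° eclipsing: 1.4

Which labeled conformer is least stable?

A (eclipsed): H(0°)/H(0°) eclipsed 1.1; OCH3(120°)/H(120°) eclipsed 1.4; CN(240°)/CHO(240°) eclipsed 2.0 → 4.5 kcal/mol.
B (eclipsed): H(0°)/CHO(0°) eclipsed 1.7; OCH3(120°)/H(120°) eclipsed 1.4; CN(240°)/H(240°) eclipsed 1.2 → 4.3 kcal/mol.
A has the highest total (4.5 kcal/mol).

A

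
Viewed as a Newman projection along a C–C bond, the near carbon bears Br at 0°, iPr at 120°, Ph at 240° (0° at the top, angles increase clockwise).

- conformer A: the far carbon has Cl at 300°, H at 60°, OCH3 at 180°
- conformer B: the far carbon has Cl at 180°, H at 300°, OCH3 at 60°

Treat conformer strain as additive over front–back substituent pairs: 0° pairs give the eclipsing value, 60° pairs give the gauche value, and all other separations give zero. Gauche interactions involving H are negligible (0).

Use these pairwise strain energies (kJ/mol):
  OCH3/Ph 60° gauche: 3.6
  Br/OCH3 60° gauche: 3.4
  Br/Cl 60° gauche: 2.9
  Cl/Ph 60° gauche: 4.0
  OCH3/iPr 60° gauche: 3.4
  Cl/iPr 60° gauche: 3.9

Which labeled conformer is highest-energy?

A (staggered): Br–Cl gauche, iPr–OCH3 gauche, Ph–Cl gauche, Ph–OCH3 gauche; 2.9 + 3.4 + 4.0 + 3.6 = 13.9 kJ/mol.
B (staggered): Br–OCH3 gauche, iPr–Cl gauche, iPr–OCH3 gauche, Ph–Cl gauche; 3.4 + 3.9 + 3.4 + 4.0 = 14.7 kJ/mol.
B has the highest total (14.7 kJ/mol).

B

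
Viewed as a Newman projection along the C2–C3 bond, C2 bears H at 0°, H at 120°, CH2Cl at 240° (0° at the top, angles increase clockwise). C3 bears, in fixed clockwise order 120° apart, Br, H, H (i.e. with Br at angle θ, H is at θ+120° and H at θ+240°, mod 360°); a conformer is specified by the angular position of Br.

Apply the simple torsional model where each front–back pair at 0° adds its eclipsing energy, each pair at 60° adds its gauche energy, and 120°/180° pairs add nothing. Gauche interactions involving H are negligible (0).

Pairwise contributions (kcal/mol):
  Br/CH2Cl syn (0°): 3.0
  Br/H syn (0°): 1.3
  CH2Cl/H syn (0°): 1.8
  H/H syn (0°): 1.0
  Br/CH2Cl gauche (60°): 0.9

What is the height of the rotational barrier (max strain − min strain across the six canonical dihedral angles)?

5.0 kcal/mol

Br at 0° (eclipsed): H(0°)/Br(0°) eclipsed 1.3; H(120°)/H(120°) eclipsed 1.0; CH2Cl(240°)/H(240°) eclipsed 1.8 → 4.1 kcal/mol.
Br at 60° (staggered): no non-H gauche contacts → 0.0 kcal/mol.
Br at 120° (eclipsed): H(0°)/H(0°) eclipsed 1.0; H(120°)/Br(120°) eclipsed 1.3; CH2Cl(240°)/H(240°) eclipsed 1.8 → 4.1 kcal/mol.
Br at 180° (staggered): CH2Cl(240°)/Br(180°) gauche 0.9 → 0.9 kcal/mol.
Br at 240° (eclipsed): H(0°)/H(0°) eclipsed 1.0; H(120°)/H(120°) eclipsed 1.0; CH2Cl(240°)/Br(240°) eclipsed 3.0 → 5.0 kcal/mol.
Br at 300° (staggered): CH2Cl(240°)/Br(300°) gauche 0.9 → 0.9 kcal/mol.
Max at 240° (5.0 kcal/mol), min at 60° (0.0 kcal/mol); barrier = 5.0 kcal/mol.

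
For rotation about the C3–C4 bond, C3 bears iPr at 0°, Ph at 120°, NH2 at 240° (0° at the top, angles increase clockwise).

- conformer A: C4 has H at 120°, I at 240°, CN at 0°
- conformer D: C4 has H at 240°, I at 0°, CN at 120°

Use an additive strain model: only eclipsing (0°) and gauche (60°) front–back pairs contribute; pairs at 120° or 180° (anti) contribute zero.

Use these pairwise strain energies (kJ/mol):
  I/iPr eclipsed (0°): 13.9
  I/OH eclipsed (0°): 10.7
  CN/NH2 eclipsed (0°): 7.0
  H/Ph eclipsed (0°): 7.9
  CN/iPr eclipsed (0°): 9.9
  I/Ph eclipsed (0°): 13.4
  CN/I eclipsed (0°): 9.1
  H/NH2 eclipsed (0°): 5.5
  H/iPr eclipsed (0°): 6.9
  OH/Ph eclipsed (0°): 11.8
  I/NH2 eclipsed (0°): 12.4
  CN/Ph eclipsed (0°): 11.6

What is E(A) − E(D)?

A (eclipsed): iPr(0°)/CN(0°) eclipsed 9.9; Ph(120°)/H(120°) eclipsed 7.9; NH2(240°)/I(240°) eclipsed 12.4 → 30.2 kJ/mol.
D (eclipsed): iPr(0°)/I(0°) eclipsed 13.9; Ph(120°)/CN(120°) eclipsed 11.6; NH2(240°)/H(240°) eclipsed 5.5 → 31.0 kJ/mol.
E(A) − E(D) = 30.2 − 31.0 = -0.8 kJ/mol.

-0.8 kJ/mol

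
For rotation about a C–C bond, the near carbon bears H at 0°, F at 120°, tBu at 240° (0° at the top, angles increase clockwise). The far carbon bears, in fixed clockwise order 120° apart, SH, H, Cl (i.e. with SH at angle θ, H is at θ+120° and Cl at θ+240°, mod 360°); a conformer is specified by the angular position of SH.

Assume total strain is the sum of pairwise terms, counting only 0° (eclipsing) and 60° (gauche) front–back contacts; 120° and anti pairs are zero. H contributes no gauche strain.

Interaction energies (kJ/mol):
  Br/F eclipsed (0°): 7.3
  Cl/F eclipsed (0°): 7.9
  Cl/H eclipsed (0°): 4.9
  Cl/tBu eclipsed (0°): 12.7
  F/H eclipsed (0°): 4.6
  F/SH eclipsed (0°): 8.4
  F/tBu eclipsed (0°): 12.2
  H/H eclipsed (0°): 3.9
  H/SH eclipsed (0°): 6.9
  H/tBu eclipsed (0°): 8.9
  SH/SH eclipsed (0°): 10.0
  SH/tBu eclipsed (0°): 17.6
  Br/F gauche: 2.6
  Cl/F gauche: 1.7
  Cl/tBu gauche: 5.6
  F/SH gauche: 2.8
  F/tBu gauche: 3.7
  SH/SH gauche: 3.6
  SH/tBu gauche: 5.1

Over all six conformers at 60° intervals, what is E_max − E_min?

SH at 0° (eclipsed): H–SH eclipsed, F–H eclipsed, tBu–Cl eclipsed; 6.9 + 4.6 + 12.7 = 24.2 kJ/mol.
SH at 60° (staggered): F–SH gauche, tBu–Cl gauche; 2.8 + 5.6 = 8.4 kJ/mol.
SH at 120° (eclipsed): H–Cl eclipsed, F–SH eclipsed, tBu–H eclipsed; 4.9 + 8.4 + 8.9 = 22.2 kJ/mol.
SH at 180° (staggered): F–SH gauche, F–Cl gauche, tBu–SH gauche; 2.8 + 1.7 + 5.1 = 9.6 kJ/mol.
SH at 240° (eclipsed): H–H eclipsed, F–Cl eclipsed, tBu–SH eclipsed; 3.9 + 7.9 + 17.6 = 29.4 kJ/mol.
SH at 300° (staggered): F–Cl gauche, tBu–SH gauche, tBu–Cl gauche; 1.7 + 5.1 + 5.6 = 12.4 kJ/mol.
Max at 240° (29.4 kJ/mol), min at 60° (8.4 kJ/mol); barrier = 21.0 kJ/mol.

21.0 kJ/mol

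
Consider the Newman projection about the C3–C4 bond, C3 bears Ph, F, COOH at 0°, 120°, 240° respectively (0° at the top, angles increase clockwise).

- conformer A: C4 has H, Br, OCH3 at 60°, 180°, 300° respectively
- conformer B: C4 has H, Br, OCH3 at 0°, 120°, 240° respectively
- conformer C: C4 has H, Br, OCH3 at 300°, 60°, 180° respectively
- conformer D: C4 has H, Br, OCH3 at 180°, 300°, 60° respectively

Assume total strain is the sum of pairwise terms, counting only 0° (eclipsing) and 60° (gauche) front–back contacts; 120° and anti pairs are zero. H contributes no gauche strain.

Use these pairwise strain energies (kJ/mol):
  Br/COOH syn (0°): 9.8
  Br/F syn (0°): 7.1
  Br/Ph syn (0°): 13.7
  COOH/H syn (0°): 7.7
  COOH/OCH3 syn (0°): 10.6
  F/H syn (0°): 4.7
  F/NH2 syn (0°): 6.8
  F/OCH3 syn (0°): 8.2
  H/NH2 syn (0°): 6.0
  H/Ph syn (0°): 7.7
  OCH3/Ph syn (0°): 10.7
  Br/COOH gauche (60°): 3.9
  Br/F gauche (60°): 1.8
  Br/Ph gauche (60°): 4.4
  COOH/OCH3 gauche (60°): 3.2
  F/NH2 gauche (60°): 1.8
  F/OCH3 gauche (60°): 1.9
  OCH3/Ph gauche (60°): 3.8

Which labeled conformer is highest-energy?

B

A is staggered. Ph at 0° is gauche with OCH3 at 300° (3.8); F at 120° is gauche with Br at 180° (1.8); COOH at 240° is gauche with Br at 180° (3.9); COOH at 240° is gauche with OCH3 at 300° (3.2). Total 12.7 kJ/mol.
B is eclipsed. Ph at 0° is eclipsed with H at 0° (7.7); F at 120° is eclipsed with Br at 120° (7.1); COOH at 240° is eclipsed with OCH3 at 240° (10.6). Total 25.4 kJ/mol.
C is staggered. Ph at 0° is gauche with Br at 60° (4.4); F at 120° is gauche with Br at 60° (1.8); F at 120° is gauche with OCH3 at 180° (1.9); COOH at 240° is gauche with OCH3 at 180° (3.2). Total 11.3 kJ/mol.
D is staggered. Ph at 0° is gauche with Br at 300° (4.4); Ph at 0° is gauche with OCH3 at 60° (3.8); F at 120° is gauche with OCH3 at 60° (1.9); COOH at 240° is gauche with Br at 300° (3.9). Total 14.0 kJ/mol.
B has the highest total (25.4 kJ/mol).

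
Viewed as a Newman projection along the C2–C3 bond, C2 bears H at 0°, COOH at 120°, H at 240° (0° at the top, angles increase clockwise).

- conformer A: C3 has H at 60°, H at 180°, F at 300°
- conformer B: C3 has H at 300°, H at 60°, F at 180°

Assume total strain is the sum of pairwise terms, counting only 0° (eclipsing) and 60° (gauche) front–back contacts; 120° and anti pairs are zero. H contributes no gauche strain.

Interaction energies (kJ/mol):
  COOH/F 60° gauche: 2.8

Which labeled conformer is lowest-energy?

A (staggered): no non-H gauche contacts → 0.0 kJ/mol.
B (staggered): COOH(120°)/F(180°) gauche 2.8 → 2.8 kJ/mol.
A has the lowest total (0.0 kJ/mol).

A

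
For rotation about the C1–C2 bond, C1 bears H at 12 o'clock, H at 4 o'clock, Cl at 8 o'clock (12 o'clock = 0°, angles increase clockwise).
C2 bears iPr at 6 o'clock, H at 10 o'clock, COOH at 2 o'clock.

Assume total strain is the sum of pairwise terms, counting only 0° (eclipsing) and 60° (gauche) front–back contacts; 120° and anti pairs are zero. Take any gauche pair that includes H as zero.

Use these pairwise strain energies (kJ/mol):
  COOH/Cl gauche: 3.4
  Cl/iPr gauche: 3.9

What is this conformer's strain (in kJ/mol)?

This conformer (staggered): Cl(240°)/iPr(180°) gauche 3.9 → 3.9 kJ/mol.

3.9 kJ/mol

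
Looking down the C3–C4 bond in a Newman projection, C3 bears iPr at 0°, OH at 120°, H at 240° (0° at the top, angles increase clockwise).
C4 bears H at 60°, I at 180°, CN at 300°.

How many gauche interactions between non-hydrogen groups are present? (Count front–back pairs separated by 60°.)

2

Non-H gauche pairs: iPr(0°)/CN(300°); OH(120°)/I(180°) — 2 interactions.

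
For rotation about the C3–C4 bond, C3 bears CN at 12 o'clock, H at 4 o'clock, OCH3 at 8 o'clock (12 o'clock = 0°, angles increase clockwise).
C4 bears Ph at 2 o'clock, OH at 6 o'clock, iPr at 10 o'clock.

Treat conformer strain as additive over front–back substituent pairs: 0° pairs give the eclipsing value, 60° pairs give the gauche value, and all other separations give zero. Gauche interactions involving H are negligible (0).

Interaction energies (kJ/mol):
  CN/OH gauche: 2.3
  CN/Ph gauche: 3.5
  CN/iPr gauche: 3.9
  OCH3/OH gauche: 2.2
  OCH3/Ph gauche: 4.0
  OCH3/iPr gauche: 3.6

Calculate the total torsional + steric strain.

This conformer (staggered): CN(0°)/Ph(60°) gauche 3.5; CN(0°)/iPr(300°) gauche 3.9; OCH3(240°)/OH(180°) gauche 2.2; OCH3(240°)/iPr(300°) gauche 3.6 → 13.2 kJ/mol.

13.2 kJ/mol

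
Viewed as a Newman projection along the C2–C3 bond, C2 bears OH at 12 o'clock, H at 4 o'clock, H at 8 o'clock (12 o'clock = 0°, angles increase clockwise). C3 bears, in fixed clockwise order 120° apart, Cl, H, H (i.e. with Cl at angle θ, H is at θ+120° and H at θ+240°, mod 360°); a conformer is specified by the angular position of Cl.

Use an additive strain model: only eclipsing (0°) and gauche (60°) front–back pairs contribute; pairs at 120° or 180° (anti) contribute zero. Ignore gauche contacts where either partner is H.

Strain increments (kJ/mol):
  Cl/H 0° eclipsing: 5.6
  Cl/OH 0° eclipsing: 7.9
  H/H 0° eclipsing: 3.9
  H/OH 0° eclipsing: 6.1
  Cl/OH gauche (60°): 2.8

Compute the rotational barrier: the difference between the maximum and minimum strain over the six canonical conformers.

15.7 kJ/mol

Cl at 0° (eclipsed): OH–Cl eclipsed, H–H eclipsed, H–H eclipsed; 7.9 + 3.9 + 3.9 = 15.7 kJ/mol.
Cl at 60° (staggered): OH–Cl gauche; 2.8 = 2.8 kJ/mol.
Cl at 120° (eclipsed): OH–H eclipsed, H–Cl eclipsed, H–H eclipsed; 6.1 + 5.6 + 3.9 = 15.6 kJ/mol.
Cl at 180° (staggered): no non-H gauche contacts → 0.0 kJ/mol.
Cl at 240° (eclipsed): OH–H eclipsed, H–H eclipsed, H–Cl eclipsed; 6.1 + 3.9 + 5.6 = 15.6 kJ/mol.
Cl at 300° (staggered): OH–Cl gauche; 2.8 = 2.8 kJ/mol.
Max at 0° (15.7 kJ/mol), min at 180° (0.0 kJ/mol); barrier = 15.7 kJ/mol.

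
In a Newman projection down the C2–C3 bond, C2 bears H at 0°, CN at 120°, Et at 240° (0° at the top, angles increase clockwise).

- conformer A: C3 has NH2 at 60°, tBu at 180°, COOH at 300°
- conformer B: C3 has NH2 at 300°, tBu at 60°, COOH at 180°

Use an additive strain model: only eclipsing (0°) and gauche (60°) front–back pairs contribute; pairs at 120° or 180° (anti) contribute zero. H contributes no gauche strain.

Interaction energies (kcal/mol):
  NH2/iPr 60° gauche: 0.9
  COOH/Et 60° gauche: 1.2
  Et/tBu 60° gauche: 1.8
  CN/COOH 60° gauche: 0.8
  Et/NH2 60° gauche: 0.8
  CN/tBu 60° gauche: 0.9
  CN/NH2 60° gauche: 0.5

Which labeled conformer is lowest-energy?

A (staggered): CN–NH2 gauche, CN–tBu gauche, Et–tBu gauche, Et–COOH gauche; 0.5 + 0.9 + 1.8 + 1.2 = 4.4 kcal/mol.
B (staggered): CN–tBu gauche, CN–COOH gauche, Et–NH2 gauche, Et–COOH gauche; 0.9 + 0.8 + 0.8 + 1.2 = 3.7 kcal/mol.
B has the lowest total (3.7 kcal/mol).

B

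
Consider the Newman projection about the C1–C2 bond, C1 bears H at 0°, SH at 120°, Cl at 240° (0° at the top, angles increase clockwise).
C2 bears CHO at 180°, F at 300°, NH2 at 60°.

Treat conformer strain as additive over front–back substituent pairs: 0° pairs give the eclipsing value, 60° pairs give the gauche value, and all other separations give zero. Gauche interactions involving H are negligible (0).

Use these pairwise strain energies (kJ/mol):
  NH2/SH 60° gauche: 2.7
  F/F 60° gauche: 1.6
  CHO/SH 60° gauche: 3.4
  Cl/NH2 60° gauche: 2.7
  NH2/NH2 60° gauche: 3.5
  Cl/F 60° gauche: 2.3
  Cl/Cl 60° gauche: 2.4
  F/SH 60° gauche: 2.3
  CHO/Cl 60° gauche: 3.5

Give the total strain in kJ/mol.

11.9 kJ/mol

This conformer is staggered. SH at 120° is gauche with CHO at 180° (3.4); SH at 120° is gauche with NH2 at 60° (2.7); Cl at 240° is gauche with CHO at 180° (3.5); Cl at 240° is gauche with F at 300° (2.3). Total 11.9 kJ/mol.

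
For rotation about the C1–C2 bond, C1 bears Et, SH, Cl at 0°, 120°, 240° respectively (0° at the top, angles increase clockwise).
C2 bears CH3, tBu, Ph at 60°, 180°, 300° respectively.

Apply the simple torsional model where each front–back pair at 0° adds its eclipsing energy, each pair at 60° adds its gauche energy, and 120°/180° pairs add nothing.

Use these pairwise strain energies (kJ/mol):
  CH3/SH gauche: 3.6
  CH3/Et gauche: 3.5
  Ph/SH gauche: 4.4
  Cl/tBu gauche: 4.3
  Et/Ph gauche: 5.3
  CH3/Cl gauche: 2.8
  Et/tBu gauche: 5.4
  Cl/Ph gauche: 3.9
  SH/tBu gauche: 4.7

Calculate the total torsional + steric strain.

This conformer is staggered. Et at 0° is gauche with CH3 at 60° (3.5); Et at 0° is gauche with Ph at 300° (5.3); SH at 120° is gauche with CH3 at 60° (3.6); SH at 120° is gauche with tBu at 180° (4.7); Cl at 240° is gauche with tBu at 180° (4.3); Cl at 240° is gauche with Ph at 300° (3.9). Total 25.3 kJ/mol.

25.3 kJ/mol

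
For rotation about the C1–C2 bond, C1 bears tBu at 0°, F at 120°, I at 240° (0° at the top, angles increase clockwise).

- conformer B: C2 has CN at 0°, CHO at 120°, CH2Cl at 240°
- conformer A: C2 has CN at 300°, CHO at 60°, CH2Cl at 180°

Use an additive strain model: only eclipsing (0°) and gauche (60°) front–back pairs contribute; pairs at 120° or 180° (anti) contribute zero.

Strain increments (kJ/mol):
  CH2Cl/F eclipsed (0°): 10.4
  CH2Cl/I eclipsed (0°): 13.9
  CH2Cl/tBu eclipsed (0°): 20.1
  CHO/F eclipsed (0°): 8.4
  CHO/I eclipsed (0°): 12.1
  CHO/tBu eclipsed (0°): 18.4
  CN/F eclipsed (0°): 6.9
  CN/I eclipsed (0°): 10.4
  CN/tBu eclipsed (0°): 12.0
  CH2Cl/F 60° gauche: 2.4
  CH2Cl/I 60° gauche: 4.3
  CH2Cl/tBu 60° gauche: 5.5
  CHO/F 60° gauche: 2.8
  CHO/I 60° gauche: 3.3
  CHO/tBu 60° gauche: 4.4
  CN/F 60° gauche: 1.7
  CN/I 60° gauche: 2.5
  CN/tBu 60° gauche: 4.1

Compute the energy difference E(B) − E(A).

+13.8 kJ/mol

B (eclipsed): tBu–CN eclipsed, F–CHO eclipsed, I–CH2Cl eclipsed; 12.0 + 8.4 + 13.9 = 34.3 kJ/mol.
A (staggered): tBu–CN gauche, tBu–CHO gauche, F–CHO gauche, F–CH2Cl gauche, I–CN gauche, I–CH2Cl gauche; 4.1 + 4.4 + 2.8 + 2.4 + 2.5 + 4.3 = 20.5 kJ/mol.
E(B) − E(A) = 34.3 − 20.5 = +13.8 kJ/mol.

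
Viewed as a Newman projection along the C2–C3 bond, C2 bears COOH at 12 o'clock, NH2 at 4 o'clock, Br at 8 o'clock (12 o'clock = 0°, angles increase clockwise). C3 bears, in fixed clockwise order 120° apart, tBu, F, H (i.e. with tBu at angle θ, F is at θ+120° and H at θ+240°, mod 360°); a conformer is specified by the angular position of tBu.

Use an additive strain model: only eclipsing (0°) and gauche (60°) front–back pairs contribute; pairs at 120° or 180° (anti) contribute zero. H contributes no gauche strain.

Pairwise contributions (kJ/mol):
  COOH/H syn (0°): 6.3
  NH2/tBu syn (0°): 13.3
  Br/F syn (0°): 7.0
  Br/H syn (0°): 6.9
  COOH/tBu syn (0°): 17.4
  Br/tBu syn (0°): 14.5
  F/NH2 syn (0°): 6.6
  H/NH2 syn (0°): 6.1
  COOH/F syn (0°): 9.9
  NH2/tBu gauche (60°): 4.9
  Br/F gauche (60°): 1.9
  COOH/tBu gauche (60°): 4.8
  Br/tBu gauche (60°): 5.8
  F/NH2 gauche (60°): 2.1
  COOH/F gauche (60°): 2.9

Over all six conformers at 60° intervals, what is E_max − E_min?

tBu at 0° (eclipsed): COOH–tBu eclipsed, NH2–F eclipsed, Br–H eclipsed; 17.4 + 6.6 + 6.9 = 30.9 kJ/mol.
tBu at 60° (staggered): COOH–tBu gauche, NH2–tBu gauche, NH2–F gauche, Br–F gauche; 4.8 + 4.9 + 2.1 + 1.9 = 13.7 kJ/mol.
tBu at 120° (eclipsed): COOH–H eclipsed, NH2–tBu eclipsed, Br–F eclipsed; 6.3 + 13.3 + 7.0 = 26.6 kJ/mol.
tBu at 180° (staggered): COOH–F gauche, NH2–tBu gauche, Br–tBu gauche, Br–F gauche; 2.9 + 4.9 + 5.8 + 1.9 = 15.5 kJ/mol.
tBu at 240° (eclipsed): COOH–F eclipsed, NH2–H eclipsed, Br–tBu eclipsed; 9.9 + 6.1 + 14.5 = 30.5 kJ/mol.
tBu at 300° (staggered): COOH–tBu gauche, COOH–F gauche, NH2–F gauche, Br–tBu gauche; 4.8 + 2.9 + 2.1 + 5.8 = 15.6 kJ/mol.
Max at 0° (30.9 kJ/mol), min at 60° (13.7 kJ/mol); barrier = 17.2 kJ/mol.

17.2 kJ/mol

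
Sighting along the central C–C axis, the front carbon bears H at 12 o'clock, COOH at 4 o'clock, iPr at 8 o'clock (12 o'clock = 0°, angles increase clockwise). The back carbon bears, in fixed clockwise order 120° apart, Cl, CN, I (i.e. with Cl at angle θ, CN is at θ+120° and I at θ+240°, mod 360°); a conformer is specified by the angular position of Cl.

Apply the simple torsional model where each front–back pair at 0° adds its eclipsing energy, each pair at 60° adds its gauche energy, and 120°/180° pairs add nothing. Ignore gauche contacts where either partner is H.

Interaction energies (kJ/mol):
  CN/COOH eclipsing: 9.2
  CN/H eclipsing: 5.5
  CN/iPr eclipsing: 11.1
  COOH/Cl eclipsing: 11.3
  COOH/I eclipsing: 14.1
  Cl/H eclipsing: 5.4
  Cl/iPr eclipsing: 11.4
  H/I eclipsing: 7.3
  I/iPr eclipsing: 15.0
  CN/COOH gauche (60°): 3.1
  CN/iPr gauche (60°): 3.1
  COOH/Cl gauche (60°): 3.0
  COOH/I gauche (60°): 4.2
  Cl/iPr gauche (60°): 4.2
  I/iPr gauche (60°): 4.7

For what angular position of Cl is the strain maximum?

Cl at 0° is eclipsed. H at 0° is eclipsed with Cl at 0° (5.4); COOH at 120° is eclipsed with CN at 120° (9.2); iPr at 240° is eclipsed with I at 240° (15.0). Total 29.6 kJ/mol.
Cl at 60° is staggered. COOH at 120° is gauche with Cl at 60° (3.0); COOH at 120° is gauche with CN at 180° (3.1); iPr at 240° is gauche with CN at 180° (3.1); iPr at 240° is gauche with I at 300° (4.7). Total 13.9 kJ/mol.
Cl at 120° is eclipsed. H at 0° is eclipsed with I at 0° (7.3); COOH at 120° is eclipsed with Cl at 120° (11.3); iPr at 240° is eclipsed with CN at 240° (11.1). Total 29.7 kJ/mol.
Cl at 180° is staggered. COOH at 120° is gauche with Cl at 180° (3.0); COOH at 120° is gauche with I at 60° (4.2); iPr at 240° is gauche with Cl at 180° (4.2); iPr at 240° is gauche with CN at 300° (3.1). Total 14.5 kJ/mol.
Cl at 240° is eclipsed. H at 0° is eclipsed with CN at 0° (5.5); COOH at 120° is eclipsed with I at 120° (14.1); iPr at 240° is eclipsed with Cl at 240° (11.4). Total 31.0 kJ/mol.
Cl at 300° is staggered. COOH at 120° is gauche with CN at 60° (3.1); COOH at 120° is gauche with I at 180° (4.2); iPr at 240° is gauche with Cl at 300° (4.2); iPr at 240° is gauche with I at 180° (4.7). Total 16.2 kJ/mol.
The maximum (31.0 kJ/mol) occurs with Cl at 240°.

240°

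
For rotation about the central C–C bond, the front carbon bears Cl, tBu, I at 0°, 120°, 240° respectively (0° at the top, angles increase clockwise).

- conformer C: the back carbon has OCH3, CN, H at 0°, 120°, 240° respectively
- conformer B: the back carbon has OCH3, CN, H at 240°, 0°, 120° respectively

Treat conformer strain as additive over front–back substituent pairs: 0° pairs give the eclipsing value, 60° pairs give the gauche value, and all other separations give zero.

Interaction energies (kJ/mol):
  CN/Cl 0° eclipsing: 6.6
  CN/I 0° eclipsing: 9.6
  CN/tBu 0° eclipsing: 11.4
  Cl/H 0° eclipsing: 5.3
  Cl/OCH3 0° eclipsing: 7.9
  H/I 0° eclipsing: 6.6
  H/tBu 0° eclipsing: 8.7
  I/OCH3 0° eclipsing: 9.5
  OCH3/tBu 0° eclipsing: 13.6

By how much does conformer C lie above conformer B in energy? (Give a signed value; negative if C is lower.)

+1.1 kJ/mol

C is eclipsed. Cl at 0° is eclipsed with OCH3 at 0° (7.9); tBu at 120° is eclipsed with CN at 120° (11.4); I at 240° is eclipsed with H at 240° (6.6). Total 25.9 kJ/mol.
B is eclipsed. Cl at 0° is eclipsed with CN at 0° (6.6); tBu at 120° is eclipsed with H at 120° (8.7); I at 240° is eclipsed with OCH3 at 240° (9.5). Total 24.8 kJ/mol.
E(C) − E(B) = 25.9 − 24.8 = +1.1 kJ/mol.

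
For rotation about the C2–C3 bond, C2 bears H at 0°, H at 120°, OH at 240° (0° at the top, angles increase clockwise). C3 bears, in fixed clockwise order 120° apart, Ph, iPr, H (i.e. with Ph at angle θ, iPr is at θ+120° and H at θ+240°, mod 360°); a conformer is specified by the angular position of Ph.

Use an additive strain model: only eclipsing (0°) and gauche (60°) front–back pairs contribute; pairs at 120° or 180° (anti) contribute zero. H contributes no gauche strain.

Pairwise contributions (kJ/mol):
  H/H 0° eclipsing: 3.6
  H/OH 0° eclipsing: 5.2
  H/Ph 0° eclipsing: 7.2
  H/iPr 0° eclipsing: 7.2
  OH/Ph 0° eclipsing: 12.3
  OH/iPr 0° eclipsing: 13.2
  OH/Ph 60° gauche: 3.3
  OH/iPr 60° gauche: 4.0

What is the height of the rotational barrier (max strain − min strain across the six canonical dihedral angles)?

20.7 kJ/mol

Ph at 0° (eclipsed): H(0°)/Ph(0°) eclipsed 7.2; H(120°)/iPr(120°) eclipsed 7.2; OH(240°)/H(240°) eclipsed 5.2 → 19.6 kJ/mol.
Ph at 60° (staggered): OH(240°)/iPr(180°) gauche 4.0 → 4.0 kJ/mol.
Ph at 120° (eclipsed): H(0°)/H(0°) eclipsed 3.6; H(120°)/Ph(120°) eclipsed 7.2; OH(240°)/iPr(240°) eclipsed 13.2 → 24.0 kJ/mol.
Ph at 180° (staggered): OH(240°)/Ph(180°) gauche 3.3; OH(240°)/iPr(300°) gauche 4.0 → 7.3 kJ/mol.
Ph at 240° (eclipsed): H(0°)/iPr(0°) eclipsed 7.2; H(120°)/H(120°) eclipsed 3.6; OH(240°)/Ph(240°) eclipsed 12.3 → 23.1 kJ/mol.
Ph at 300° (staggered): OH(240°)/Ph(300°) gauche 3.3 → 3.3 kJ/mol.
Max at 120° (24.0 kJ/mol), min at 300° (3.3 kJ/mol); barrier = 20.7 kJ/mol.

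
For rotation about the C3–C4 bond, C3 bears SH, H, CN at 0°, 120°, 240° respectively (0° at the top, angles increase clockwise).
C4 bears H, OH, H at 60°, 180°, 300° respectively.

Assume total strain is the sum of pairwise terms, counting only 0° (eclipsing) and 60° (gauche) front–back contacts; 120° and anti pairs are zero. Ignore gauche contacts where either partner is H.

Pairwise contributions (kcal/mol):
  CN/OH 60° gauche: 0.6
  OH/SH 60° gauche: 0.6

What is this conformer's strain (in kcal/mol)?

0.6 kcal/mol

This conformer (staggered): CN(240°)/OH(180°) gauche 0.6 → 0.6 kcal/mol.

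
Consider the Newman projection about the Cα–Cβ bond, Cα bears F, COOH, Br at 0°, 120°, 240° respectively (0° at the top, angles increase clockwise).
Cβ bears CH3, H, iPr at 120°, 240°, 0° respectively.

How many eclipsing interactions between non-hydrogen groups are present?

2

Non-H eclipsing pairs: F(0°)/iPr(0°); COOH(120°)/CH3(120°) — 2 interactions.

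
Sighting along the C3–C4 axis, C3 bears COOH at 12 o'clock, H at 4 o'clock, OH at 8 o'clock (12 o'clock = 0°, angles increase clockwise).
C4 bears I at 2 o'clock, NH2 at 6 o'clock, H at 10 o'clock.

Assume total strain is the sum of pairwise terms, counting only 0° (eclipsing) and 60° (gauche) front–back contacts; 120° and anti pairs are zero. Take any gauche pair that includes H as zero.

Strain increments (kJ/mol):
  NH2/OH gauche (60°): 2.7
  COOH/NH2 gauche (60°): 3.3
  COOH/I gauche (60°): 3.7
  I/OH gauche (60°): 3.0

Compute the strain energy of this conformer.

6.4 kJ/mol

This conformer (staggered): COOH(0°)/I(60°) gauche 3.7; OH(240°)/NH2(180°) gauche 2.7 → 6.4 kJ/mol.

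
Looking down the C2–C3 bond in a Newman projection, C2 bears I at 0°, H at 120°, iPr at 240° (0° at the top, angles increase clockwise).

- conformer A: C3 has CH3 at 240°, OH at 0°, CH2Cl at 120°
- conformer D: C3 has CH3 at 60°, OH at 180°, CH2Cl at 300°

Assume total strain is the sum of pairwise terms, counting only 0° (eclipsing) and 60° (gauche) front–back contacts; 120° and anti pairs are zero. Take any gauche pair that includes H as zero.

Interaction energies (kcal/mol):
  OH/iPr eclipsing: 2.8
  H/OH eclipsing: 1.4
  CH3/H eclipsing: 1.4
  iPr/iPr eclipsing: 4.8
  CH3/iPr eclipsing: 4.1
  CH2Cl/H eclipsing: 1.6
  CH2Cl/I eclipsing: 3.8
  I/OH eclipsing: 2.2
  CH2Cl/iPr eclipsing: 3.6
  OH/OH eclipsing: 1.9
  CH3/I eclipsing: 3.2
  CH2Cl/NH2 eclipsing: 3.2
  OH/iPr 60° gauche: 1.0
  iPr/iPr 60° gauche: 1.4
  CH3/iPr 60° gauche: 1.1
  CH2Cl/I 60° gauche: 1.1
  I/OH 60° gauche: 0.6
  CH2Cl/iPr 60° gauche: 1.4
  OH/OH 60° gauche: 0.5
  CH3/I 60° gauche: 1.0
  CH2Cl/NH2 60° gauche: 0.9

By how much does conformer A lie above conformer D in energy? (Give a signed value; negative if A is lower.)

+3.4 kcal/mol

A (eclipsed): I(0°)/OH(0°) eclipsed 2.2; H(120°)/CH2Cl(120°) eclipsed 1.6; iPr(240°)/CH3(240°) eclipsed 4.1 → 7.9 kcal/mol.
D (staggered): I(0°)/CH3(60°) gauche 1.0; I(0°)/CH2Cl(300°) gauche 1.1; iPr(240°)/OH(180°) gauche 1.0; iPr(240°)/CH2Cl(300°) gauche 1.4 → 4.5 kcal/mol.
E(A) − E(D) = 7.9 − 4.5 = +3.4 kcal/mol.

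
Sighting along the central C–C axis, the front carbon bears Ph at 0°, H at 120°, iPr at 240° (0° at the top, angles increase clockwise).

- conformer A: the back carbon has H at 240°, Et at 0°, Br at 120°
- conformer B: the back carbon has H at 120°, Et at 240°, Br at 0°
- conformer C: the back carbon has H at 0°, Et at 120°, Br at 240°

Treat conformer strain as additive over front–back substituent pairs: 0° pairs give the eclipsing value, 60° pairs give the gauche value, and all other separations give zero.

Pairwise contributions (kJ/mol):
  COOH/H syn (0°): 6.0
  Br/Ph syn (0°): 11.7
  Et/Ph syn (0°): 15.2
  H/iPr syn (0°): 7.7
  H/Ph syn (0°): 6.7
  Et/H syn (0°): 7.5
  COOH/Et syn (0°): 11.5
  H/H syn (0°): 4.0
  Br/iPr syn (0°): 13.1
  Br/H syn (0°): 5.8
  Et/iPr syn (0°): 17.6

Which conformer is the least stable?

B

A (eclipsed): Ph–Et eclipsed, H–Br eclipsed, iPr–H eclipsed; 15.2 + 5.8 + 7.7 = 28.7 kJ/mol.
B (eclipsed): Ph–Br eclipsed, H–H eclipsed, iPr–Et eclipsed; 11.7 + 4.0 + 17.6 = 33.3 kJ/mol.
C (eclipsed): Ph–H eclipsed, H–Et eclipsed, iPr–Br eclipsed; 6.7 + 7.5 + 13.1 = 27.3 kJ/mol.
B has the highest total (33.3 kJ/mol).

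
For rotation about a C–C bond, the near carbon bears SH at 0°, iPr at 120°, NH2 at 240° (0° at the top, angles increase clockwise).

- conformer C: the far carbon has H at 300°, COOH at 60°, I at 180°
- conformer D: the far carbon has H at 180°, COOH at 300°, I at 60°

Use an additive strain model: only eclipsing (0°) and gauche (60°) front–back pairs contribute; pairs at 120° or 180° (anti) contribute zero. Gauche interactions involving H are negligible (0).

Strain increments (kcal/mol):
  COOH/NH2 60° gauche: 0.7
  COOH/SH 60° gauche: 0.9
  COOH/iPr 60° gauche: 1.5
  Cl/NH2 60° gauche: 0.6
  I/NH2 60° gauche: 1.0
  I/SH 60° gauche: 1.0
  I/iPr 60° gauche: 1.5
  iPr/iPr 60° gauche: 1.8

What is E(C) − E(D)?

C (staggered): SH(0°)/COOH(60°) gauche 0.9; iPr(120°)/COOH(60°) gauche 1.5; iPr(120°)/I(180°) gauche 1.5; NH2(240°)/I(180°) gauche 1.0 → 4.9 kcal/mol.
D (staggered): SH(0°)/COOH(300°) gauche 0.9; SH(0°)/I(60°) gauche 1.0; iPr(120°)/I(60°) gauche 1.5; NH2(240°)/COOH(300°) gauche 0.7 → 4.1 kcal/mol.
E(C) − E(D) = 4.9 − 4.1 = +0.8 kcal/mol.

+0.8 kcal/mol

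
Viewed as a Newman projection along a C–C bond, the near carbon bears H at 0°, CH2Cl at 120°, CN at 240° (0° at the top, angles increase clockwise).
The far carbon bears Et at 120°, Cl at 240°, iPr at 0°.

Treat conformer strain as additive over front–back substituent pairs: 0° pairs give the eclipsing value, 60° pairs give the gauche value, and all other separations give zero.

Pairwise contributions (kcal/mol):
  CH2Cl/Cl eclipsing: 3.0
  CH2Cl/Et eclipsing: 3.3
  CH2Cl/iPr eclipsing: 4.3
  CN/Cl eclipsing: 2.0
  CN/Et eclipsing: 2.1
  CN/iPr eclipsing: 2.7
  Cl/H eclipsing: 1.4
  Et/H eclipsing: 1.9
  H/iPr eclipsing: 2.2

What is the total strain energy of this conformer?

7.5 kcal/mol

This conformer is eclipsed. H at 0° is eclipsed with iPr at 0° (2.2); CH2Cl at 120° is eclipsed with Et at 120° (3.3); CN at 240° is eclipsed with Cl at 240° (2.0). Total 7.5 kcal/mol.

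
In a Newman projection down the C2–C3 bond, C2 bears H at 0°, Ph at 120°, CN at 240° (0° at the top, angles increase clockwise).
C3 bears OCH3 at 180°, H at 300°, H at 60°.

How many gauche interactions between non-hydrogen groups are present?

Non-H gauche pairs: Ph(120°)/OCH3(180°); CN(240°)/OCH3(180°) — 2 interactions.

2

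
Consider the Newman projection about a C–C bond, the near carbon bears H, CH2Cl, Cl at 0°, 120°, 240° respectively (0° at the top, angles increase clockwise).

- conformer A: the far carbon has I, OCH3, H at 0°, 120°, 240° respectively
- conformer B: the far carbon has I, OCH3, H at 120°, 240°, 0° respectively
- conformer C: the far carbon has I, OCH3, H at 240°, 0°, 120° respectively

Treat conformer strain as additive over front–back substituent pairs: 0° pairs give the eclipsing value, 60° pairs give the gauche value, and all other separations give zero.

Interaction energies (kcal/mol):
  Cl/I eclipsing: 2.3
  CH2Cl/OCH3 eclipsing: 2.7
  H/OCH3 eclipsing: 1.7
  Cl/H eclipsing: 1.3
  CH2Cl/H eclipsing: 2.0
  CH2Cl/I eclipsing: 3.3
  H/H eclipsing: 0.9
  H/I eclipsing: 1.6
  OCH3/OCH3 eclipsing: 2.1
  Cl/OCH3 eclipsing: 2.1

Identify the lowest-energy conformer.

A (eclipsed): H(0°)/I(0°) eclipsed 1.6; CH2Cl(120°)/OCH3(120°) eclipsed 2.7; Cl(240°)/H(240°) eclipsed 1.3 → 5.6 kcal/mol.
B (eclipsed): H(0°)/H(0°) eclipsed 0.9; CH2Cl(120°)/I(120°) eclipsed 3.3; Cl(240°)/OCH3(240°) eclipsed 2.1 → 6.3 kcal/mol.
C (eclipsed): H(0°)/OCH3(0°) eclipsed 1.7; CH2Cl(120°)/H(120°) eclipsed 2.0; Cl(240°)/I(240°) eclipsed 2.3 → 6.0 kcal/mol.
A has the lowest total (5.6 kcal/mol).

A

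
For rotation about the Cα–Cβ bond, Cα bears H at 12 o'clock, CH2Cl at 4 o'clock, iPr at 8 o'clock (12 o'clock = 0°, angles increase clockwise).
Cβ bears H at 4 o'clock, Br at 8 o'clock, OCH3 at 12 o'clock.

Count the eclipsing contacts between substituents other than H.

Non-H eclipsing pairs: iPr(240°)/Br(240°) — 1 interaction.

1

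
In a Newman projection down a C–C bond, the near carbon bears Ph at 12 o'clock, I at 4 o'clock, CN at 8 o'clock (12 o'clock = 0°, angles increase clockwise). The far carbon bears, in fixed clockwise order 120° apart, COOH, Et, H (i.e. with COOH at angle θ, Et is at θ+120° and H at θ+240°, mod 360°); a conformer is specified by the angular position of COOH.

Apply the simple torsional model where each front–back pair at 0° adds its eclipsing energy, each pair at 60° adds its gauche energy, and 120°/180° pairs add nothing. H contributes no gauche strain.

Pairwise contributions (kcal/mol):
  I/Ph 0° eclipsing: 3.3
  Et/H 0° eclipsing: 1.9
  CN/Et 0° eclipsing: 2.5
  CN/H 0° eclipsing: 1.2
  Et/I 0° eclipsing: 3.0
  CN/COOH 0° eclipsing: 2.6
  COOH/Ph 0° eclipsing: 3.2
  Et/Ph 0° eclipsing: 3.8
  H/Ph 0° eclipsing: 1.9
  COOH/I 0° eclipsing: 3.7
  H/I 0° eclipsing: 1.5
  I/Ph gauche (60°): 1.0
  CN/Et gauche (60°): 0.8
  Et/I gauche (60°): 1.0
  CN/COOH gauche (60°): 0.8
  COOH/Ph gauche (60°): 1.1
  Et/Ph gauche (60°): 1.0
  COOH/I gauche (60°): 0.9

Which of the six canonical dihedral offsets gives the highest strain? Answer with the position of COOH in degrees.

120°

COOH at 0° (eclipsed): Ph(0°)/COOH(0°) eclipsed 3.2; I(120°)/Et(120°) eclipsed 3.0; CN(240°)/H(240°) eclipsed 1.2 → 7.4 kcal/mol.
COOH at 60° (staggered): Ph(0°)/COOH(60°) gauche 1.1; I(120°)/COOH(60°) gauche 0.9; I(120°)/Et(180°) gauche 1.0; CN(240°)/Et(180°) gauche 0.8 → 3.8 kcal/mol.
COOH at 120° (eclipsed): Ph(0°)/H(0°) eclipsed 1.9; I(120°)/COOH(120°) eclipsed 3.7; CN(240°)/Et(240°) eclipsed 2.5 → 8.1 kcal/mol.
COOH at 180° (staggered): Ph(0°)/Et(300°) gauche 1.0; I(120°)/COOH(180°) gauche 0.9; CN(240°)/COOH(180°) gauche 0.8; CN(240°)/Et(300°) gauche 0.8 → 3.5 kcal/mol.
COOH at 240° (eclipsed): Ph(0°)/Et(0°) eclipsed 3.8; I(120°)/H(120°) eclipsed 1.5; CN(240°)/COOH(240°) eclipsed 2.6 → 7.9 kcal/mol.
COOH at 300° (staggered): Ph(0°)/COOH(300°) gauche 1.1; Ph(0°)/Et(60°) gauche 1.0; I(120°)/Et(60°) gauche 1.0; CN(240°)/COOH(300°) gauche 0.8 → 3.9 kcal/mol.
The maximum (8.1 kcal/mol) occurs with COOH at 120°.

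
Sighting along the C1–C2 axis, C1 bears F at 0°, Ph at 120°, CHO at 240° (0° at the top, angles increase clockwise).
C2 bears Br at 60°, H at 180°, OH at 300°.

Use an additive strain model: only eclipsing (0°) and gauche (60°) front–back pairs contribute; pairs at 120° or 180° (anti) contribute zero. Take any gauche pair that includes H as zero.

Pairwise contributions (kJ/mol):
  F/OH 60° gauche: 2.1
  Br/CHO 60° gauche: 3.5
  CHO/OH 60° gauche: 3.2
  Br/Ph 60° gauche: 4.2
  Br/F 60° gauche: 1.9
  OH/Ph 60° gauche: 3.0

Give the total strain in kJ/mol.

This conformer (staggered): F–Br gauche, F–OH gauche, Ph–Br gauche, CHO–OH gauche; 1.9 + 2.1 + 4.2 + 3.2 = 11.4 kJ/mol.

11.4 kJ/mol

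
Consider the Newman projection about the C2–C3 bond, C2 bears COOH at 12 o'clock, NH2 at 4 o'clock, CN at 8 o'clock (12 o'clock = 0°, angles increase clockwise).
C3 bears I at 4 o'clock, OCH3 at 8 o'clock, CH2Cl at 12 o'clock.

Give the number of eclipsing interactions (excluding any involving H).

Non-H eclipsing pairs: COOH(0°)/CH2Cl(0°); NH2(120°)/I(120°); CN(240°)/OCH3(240°) — 3 interactions.

3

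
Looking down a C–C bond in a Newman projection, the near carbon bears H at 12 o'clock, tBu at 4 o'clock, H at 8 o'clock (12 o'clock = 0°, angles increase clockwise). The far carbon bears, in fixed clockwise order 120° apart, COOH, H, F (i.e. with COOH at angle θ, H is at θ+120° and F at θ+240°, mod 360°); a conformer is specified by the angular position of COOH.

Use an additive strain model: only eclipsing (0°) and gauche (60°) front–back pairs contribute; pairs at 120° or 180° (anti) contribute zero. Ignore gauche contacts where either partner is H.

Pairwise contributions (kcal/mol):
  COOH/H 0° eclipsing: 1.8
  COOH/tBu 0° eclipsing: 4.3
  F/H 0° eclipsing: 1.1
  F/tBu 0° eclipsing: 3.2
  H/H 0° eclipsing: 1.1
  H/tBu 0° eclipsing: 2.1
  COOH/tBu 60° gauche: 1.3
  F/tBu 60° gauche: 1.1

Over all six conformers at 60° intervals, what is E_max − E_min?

5.4 kcal/mol

COOH at 0° is eclipsed. H at 0° is eclipsed with COOH at 0° (1.8); tBu at 120° is eclipsed with H at 120° (2.1); H at 240° is eclipsed with F at 240° (1.1). Total 5.0 kcal/mol.
COOH at 60° is staggered. tBu at 120° is gauche with COOH at 60° (1.3). Total 1.3 kcal/mol.
COOH at 120° is eclipsed. H at 0° is eclipsed with F at 0° (1.1); tBu at 120° is eclipsed with COOH at 120° (4.3); H at 240° is eclipsed with H at 240° (1.1). Total 6.5 kcal/mol.
COOH at 180° is staggered. tBu at 120° is gauche with COOH at 180° (1.3); tBu at 120° is gauche with F at 60° (1.1). Total 2.4 kcal/mol.
COOH at 240° is eclipsed. H at 0° is eclipsed with H at 0° (1.1); tBu at 120° is eclipsed with F at 120° (3.2); H at 240° is eclipsed with COOH at 240° (1.8). Total 6.1 kcal/mol.
COOH at 300° is staggered. tBu at 120° is gauche with F at 180° (1.1). Total 1.1 kcal/mol.
Max at 120° (6.5 kcal/mol), min at 300° (1.1 kcal/mol); barrier = 5.4 kcal/mol.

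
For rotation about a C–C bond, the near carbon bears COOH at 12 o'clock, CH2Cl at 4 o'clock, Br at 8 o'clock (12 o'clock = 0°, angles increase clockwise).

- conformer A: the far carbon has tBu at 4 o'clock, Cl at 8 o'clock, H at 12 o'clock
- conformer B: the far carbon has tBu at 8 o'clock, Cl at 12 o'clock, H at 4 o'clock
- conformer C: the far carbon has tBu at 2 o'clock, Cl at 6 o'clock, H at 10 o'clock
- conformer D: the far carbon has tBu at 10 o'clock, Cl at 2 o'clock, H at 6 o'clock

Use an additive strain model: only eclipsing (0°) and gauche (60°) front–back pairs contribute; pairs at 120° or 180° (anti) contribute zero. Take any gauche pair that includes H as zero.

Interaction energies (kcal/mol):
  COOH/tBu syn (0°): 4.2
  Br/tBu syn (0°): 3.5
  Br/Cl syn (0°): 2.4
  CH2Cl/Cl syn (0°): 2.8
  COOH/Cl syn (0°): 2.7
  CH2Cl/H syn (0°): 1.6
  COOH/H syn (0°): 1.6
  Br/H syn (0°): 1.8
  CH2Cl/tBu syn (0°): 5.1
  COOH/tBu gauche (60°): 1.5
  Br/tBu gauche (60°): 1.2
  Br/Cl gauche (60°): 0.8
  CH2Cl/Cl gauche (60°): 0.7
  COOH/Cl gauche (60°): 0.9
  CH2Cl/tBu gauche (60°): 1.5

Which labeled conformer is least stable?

A (eclipsed): COOH–H eclipsed, CH2Cl–tBu eclipsed, Br–Cl eclipsed; 1.6 + 5.1 + 2.4 = 9.1 kcal/mol.
B (eclipsed): COOH–Cl eclipsed, CH2Cl–H eclipsed, Br–tBu eclipsed; 2.7 + 1.6 + 3.5 = 7.8 kcal/mol.
C (staggered): COOH–tBu gauche, CH2Cl–tBu gauche, CH2Cl–Cl gauche, Br–Cl gauche; 1.5 + 1.5 + 0.7 + 0.8 = 4.5 kcal/mol.
D (staggered): COOH–tBu gauche, COOH–Cl gauche, CH2Cl–Cl gauche, Br–tBu gauche; 1.5 + 0.9 + 0.7 + 1.2 = 4.3 kcal/mol.
A has the highest total (9.1 kcal/mol).

A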